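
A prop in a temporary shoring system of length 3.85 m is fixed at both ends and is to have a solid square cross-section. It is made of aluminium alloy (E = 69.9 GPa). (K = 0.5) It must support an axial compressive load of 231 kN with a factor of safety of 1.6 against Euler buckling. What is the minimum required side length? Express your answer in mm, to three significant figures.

Required P_cr = n·P = 1.6 × 231 = 369.6 kN
L_e = K·L = 0.5 × 3.85 = 1.925 m
Required I = P_cr·L_e²/(π²E) = 3.696×10^5 × 1.925² / (π² × 6.99×10^10) = 1.985×10^-6 m⁴
I_req = 1.985×10^6 mm⁴
Solid square: I = a⁴/12  ⇒  a = (12I)^(1/4) = (12×1.985×10^6)^(1/4) = 69.9 mm

a ≈ 69.9 mm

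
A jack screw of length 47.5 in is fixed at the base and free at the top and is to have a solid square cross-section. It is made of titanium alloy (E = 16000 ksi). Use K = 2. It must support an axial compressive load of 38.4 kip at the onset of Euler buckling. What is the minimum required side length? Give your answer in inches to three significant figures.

L_e = K·L = 2 × 47.5 = 95.00 in
Required I = P_cr·L_e²/(π²E) = 3.840×10^4 × 95.00² / (π² × 1.60×10^7) = 2.195 in⁴
Solid square: I = a⁴/12  ⇒  a = (12I)^(1/4) = (12×2.195)^(1/4) = 2.27 in

a ≈ 2.27 in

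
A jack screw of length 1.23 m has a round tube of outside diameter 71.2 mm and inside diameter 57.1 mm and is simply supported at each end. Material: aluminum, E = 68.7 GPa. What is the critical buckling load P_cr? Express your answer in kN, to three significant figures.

d_o = 71.2 mm, d_i = 57.1 mm
I = π(d_o⁴ − d_i⁴)/64 = π(71.2⁴ − 57.10⁴)/64 = 7.397×10^5 mm⁴
I = 7.397×10^5 mm⁴ = 7.397×10^-7 m⁴
Effective length L_e = K·L = 1 × 1.23 = 1.230 m
P_cr = π²EI / L_e² = π² × 68.7×10⁹ × 7.397×10^-7 / 1.230² = 3.315×10^5 N

P_cr ≈ 332 kN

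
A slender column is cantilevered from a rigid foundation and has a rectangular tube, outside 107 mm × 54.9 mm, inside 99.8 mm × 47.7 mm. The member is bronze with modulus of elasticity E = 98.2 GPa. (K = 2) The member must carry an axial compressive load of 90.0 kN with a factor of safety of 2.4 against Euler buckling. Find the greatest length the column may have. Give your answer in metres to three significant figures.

L_max ≈ 0.802 m

Weak-axis I_min = (h_o·b_o³ − h_i·b_i³)/12 with b_o = 54.9, b_i = 47.70 mm (shorter outer/inner sides).
I_min = (107×54.9³ − 99.80×47.70³)/12 = 5.728×10^5 mm⁴
I = 5.728×10^-7 m⁴
Required critical load P_cr = n·P = 2.4 × 90.0 = 216.0 kN = 2.160×10^5 N
From P_cr = π²EI/(K·L)²:  L = (1/K)·√(π²EI/P_cr) = (1/2)·√(π²×9.82×10^10×5.728×10^-7/2.160×10^5)
L = 0.802 m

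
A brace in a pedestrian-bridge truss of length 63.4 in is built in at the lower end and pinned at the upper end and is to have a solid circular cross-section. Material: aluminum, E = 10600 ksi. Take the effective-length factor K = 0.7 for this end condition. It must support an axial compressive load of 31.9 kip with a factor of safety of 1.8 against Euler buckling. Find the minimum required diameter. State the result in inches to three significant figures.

d ≈ 2.17 in

Required P_cr = n·P = 1.8 × 31.9 = 57.42 kip
L_e = K·L = 0.7 × 63.4 = 44.38 in
Required I = P_cr·L_e²/(π²E) = 5.742×10^4 × 44.38² / (π² × 1.06×10^7) = 1.081 in⁴
Solid circle: I = πd⁴/64  ⇒  d = (64I/π)^(1/4) = (64×1.081/π)^(1/4) = 2.17 in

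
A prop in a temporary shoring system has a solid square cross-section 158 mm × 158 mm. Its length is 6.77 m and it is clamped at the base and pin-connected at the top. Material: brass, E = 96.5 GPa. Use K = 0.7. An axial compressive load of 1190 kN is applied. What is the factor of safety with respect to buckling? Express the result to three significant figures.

n ≈ 1.85

I = a⁴/12 = 158⁴/12 = 5.193×10^7 mm⁴
I = 5.193×10^7 mm⁴ = 5.193×10^-5 m⁴
Effective length L_e = K·L = 0.7 × 6.77 = 4.739 m
P_cr = π²EI / L_e² = π² × 96.5×10⁹ × 5.193×10^-5 / 4.739² = 2.202×10^6 N
Factor of safety n = P_cr / P = 2202.4 / 1190 = 1.85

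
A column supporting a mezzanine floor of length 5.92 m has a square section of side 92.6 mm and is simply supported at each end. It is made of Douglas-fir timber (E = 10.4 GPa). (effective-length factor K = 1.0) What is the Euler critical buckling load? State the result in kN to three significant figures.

P_cr ≈ 17.9 kN

I = a⁴/12 = 92.6⁴/12 = 6.127×10^6 mm⁴
I = 6.127×10^6 mm⁴ = 6.127×10^-6 m⁴
Effective length L_e = K·L = 1 × 5.92 = 5.920 m
P_cr = π²EI / L_e² = π² × 10.4×10⁹ × 6.127×10^-6 / 5.920² = 1.795×10^4 N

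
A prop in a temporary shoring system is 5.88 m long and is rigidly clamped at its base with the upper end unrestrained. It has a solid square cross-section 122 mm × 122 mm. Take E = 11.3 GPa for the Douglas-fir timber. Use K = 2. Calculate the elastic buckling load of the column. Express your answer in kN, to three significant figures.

I = a⁴/12 = 122⁴/12 = 1.846×10^7 mm⁴
I = 1.846×10^7 mm⁴ = 1.846×10^-5 m⁴
Effective length L_e = K·L = 2 × 5.88 = 11.76 m
P_cr = π²EI / L_e² = π² × 11.3×10⁹ × 1.846×10^-5 / 11.76² = 1.489×10^4 N

P_cr ≈ 14.9 kN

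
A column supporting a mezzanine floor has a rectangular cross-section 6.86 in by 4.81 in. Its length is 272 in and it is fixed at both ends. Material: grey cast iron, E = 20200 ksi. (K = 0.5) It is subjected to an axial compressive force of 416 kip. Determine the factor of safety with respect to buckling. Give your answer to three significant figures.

n ≈ 1.65

Buckling occurs about the weak axis: I_min = h·b³/12 with b = 4.81 in (the shorter side).
I_min = 6.86×4.81³/12 = 63.62 in⁴
Effective length L_e = K·L = 0.5 × 272 = 136.0 in
P_cr = π²EI / L_e² = π² × 20200×10³ × 63.62 / 136.0² = 6.857×10^5 lb
Factor of safety n = P_cr / P = 685.73 / 416 = 1.65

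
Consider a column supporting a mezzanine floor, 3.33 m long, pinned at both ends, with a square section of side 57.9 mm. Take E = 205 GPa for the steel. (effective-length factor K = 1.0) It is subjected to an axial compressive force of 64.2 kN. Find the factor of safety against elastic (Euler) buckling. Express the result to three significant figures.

n ≈ 2.66

I = a⁴/12 = 57.9⁴/12 = 9.366×10^5 mm⁴
I = 9.366×10^5 mm⁴ = 9.366×10^-7 m⁴
Effective length L_e = K·L = 1 × 3.33 = 3.330 m
P_cr = π²EI / L_e² = π² × 205×10⁹ × 9.366×10^-7 / 3.330² = 1.709×10^5 N
Factor of safety n = P_cr / P = 170.88 / 64.2 = 2.66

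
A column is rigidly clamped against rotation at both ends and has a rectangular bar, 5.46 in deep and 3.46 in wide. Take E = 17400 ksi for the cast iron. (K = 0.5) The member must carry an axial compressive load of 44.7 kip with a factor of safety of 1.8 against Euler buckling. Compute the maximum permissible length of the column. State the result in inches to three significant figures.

L_max ≈ 401 in

Buckling occurs about the weak axis: I_min = h·b³/12 with b = 3.46 in (the shorter side).
I_min = 5.46×3.46³/12 = 18.85 in⁴
Required critical load P_cr = n·P = 1.8 × 44.7 = 80.46 kip = 8.046×10^4 lb
From P_cr = π²EI/(K·L)²:  L = (1/K)·√(π²EI/P_cr) = (1/0.5)·√(π²×1.74×10^7×18.85/8.046×10^4)
L = 401 in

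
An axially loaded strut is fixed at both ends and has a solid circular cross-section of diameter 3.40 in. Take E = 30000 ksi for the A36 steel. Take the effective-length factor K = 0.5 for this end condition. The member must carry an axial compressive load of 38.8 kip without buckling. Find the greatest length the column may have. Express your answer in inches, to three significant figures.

L_max ≈ 447 in

I = πd⁴/64 = π×3.40⁴/64 = 6.560 in⁴
At the buckling limit P_cr = P = 3.880×10^4 lb
From P_cr = π²EI/(K·L)²:  L = (1/K)·√(π²EI/P_cr) = (1/0.5)·√(π²×3.00×10^7×6.560/3.880×10^4)
L = 447 in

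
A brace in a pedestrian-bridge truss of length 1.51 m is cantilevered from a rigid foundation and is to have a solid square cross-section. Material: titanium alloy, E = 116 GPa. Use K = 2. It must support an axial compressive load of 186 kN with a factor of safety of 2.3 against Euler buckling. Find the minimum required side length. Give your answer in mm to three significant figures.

Required P_cr = n·P = 2.3 × 186 = 427.8 kN
L_e = K·L = 2 × 1.51 = 3.020 m
Required I = P_cr·L_e²/(π²E) = 4.278×10^5 × 3.020² / (π² × 1.16×10^11) = 3.408×10^-6 m⁴
I_req = 3.408×10^6 mm⁴
Solid square: I = a⁴/12  ⇒  a = (12I)^(1/4) = (12×3.408×10^6)^(1/4) = 80.0 mm

a ≈ 80.0 mm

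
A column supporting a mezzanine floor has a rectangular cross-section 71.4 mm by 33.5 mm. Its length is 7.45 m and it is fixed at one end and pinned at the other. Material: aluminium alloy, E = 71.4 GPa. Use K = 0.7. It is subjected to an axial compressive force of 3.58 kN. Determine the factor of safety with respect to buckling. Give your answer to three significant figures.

Buckling occurs about the weak axis: I_min = h·b³/12 with b = 33.5 mm (the shorter side).
I_min = 71.4×33.5³/12 = 2.237×10^5 mm⁴
I = 2.237×10^5 mm⁴ = 2.237×10^-7 m⁴
Effective length L_e = K·L = 0.7 × 7.45 = 5.215 m
P_cr = π²EI / L_e² = π² × 71.4×10⁹ × 2.237×10^-7 / 5.215² = 5.796×10^3 N
Factor of safety n = P_cr / P = 5.7962 / 3.58 = 1.62

n ≈ 1.62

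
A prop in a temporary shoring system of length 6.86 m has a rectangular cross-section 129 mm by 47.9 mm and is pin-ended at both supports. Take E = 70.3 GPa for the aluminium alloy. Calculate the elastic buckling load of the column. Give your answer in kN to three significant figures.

Buckling occurs about the weak axis: I_min = h·b³/12 with b = 47.9 mm (the shorter side).
I_min = 129×47.9³/12 = 1.181×10^6 mm⁴
I = 1.181×10^6 mm⁴ = 1.181×10^-6 m⁴
Effective length L_e = K·L = 1 × 6.86 = 6.860 m
P_cr = π²EI / L_e² = π² × 70.3×10⁹ × 1.181×10^-6 / 6.860² = 1.742×10^4 N

P_cr ≈ 17.4 kN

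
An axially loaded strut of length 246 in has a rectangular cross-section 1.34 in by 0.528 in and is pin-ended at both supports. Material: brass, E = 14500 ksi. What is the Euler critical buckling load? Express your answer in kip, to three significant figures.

P_cr ≈ 0.0389 kip

Buckling occurs about the weak axis: I_min = h·b³/12 with b = 0.528 in (the shorter side).
I_min = 1.34×0.528³/12 = 1.644×10^-2 in⁴
Effective length L_e = K·L = 1 × 246 = 246.0 in
P_cr = π²EI / L_e² = π² × 14500×10³ × 1.644×10^-2 / 246.0² = 38.87 lb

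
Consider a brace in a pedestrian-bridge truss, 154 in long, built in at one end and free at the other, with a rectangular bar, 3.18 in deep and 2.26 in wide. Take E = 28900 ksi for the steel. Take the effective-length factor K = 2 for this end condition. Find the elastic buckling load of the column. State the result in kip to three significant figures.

P_cr ≈ 9.20 kip

Buckling occurs about the weak axis: I_min = h·b³/12 with b = 2.26 in (the shorter side).
I_min = 3.18×2.26³/12 = 3.059 in⁴
Effective length L_e = K·L = 2 × 154 = 308.0 in
P_cr = π²EI / L_e² = π² × 28900×10³ × 3.059 / 308.0² = 9.197×10^3 lb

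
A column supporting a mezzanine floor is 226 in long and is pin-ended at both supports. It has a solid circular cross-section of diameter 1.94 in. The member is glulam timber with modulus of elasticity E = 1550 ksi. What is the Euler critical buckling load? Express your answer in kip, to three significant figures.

I = πd⁴/64 = π×1.94⁴/64 = 0.6953 in⁴
Effective length L_e = K·L = 1 × 226 = 226.0 in
P_cr = π²EI / L_e² = π² × 1550×10³ × 0.6953 / 226.0² = 208.3 lb

P_cr ≈ 0.208 kip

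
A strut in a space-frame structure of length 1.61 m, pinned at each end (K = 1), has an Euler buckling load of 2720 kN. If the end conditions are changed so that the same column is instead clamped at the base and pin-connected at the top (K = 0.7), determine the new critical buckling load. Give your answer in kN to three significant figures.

P_cr ≈ 5550 kN

P_cr ∝ 1/K², so P_cr,new = P_cr,old × (K_old/K_new)² = 2720 × (1/0.7)²
= 2720 × 2.041 = 5550 kN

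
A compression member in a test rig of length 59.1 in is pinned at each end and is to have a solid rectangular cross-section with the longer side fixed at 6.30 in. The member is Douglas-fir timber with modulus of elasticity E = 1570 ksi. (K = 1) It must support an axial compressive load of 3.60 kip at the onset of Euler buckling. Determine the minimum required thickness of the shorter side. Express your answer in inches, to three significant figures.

b ≈ 1.16 in

L_e = K·L = 1 × 59.1 = 59.10 in
Required I = P_cr·L_e²/(π²E) = 3.600×10^3 × 59.10² / (π² × 1.57×10^6) = 0.8115 in⁴
Rectangle, weak axis: I_min = h·b³/12 with h = 6.30 in fixed  ⇒  b = (12I/h)^(1/3) = 1.16 in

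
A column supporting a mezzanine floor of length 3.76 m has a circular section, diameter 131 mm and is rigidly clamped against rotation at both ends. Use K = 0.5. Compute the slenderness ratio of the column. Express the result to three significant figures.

λ ≈ 57.4

I = πd⁴/64 = π×131⁴/64 = 1.446×10^7 mm⁴
A = 1.348×10^4 mm²;  r_min = √(I/A) = √(1.446×10^7/1.348×10^4) = 32.75 mm
L_e = K·L = 0.5 × 3.76 m = 1.880 m = 1880.0 mm
λ = L_e / r_min = 1880.0 / 32.75 = 57.4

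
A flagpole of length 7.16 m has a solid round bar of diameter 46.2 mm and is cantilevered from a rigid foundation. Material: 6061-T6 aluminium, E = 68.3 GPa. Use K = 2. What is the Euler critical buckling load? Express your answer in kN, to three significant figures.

P_cr ≈ 0.735 kN

I = πd⁴/64 = π×46.2⁴/64 = 2.236×10^5 mm⁴
I = 2.236×10^5 mm⁴ = 2.236×10^-7 m⁴
Effective length L_e = K·L = 2 × 7.16 = 14.32 m
P_cr = π²EI / L_e² = π² × 68.3×10⁹ × 2.236×10^-7 / 14.32² = 735.1 N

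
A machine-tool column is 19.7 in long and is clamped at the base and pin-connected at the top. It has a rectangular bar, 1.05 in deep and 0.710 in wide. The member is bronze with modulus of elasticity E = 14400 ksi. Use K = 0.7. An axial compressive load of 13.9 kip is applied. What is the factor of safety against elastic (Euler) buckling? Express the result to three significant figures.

Buckling occurs about the weak axis: I_min = h·b³/12 with b = 0.710 in (the shorter side).
I_min = 1.05×0.710³/12 = 3.132×10^-2 in⁴
Effective length L_e = K·L = 0.7 × 19.7 = 13.79 in
P_cr = π²EI / L_e² = π² × 14400×10³ × 3.132×10^-2 / 13.79² = 2.341×10^4 lb
Factor of safety n = P_cr / P = 23.405 / 13.9 = 1.68

n ≈ 1.68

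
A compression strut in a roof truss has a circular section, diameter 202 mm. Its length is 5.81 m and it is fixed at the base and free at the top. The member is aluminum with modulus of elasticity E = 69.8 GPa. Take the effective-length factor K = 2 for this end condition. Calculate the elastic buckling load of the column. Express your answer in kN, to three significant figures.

I = πd⁴/64 = π×202⁴/64 = 8.173×10^7 mm⁴
I = 8.173×10^7 mm⁴ = 8.173×10^-5 m⁴
Effective length L_e = K·L = 2 × 5.81 = 11.62 m
P_cr = π²EI / L_e² = π² × 69.8×10⁹ × 8.173×10^-5 / 11.62² = 4.170×10^5 N

P_cr ≈ 417 kN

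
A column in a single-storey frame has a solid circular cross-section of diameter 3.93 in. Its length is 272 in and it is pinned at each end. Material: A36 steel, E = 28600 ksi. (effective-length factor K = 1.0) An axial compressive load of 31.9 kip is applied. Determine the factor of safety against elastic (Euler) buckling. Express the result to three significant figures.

I = πd⁴/64 = π×3.93⁴/64 = 11.71 in⁴
Effective length L_e = K·L = 1 × 272 = 272.0 in
P_cr = π²EI / L_e² = π² × 28600×10³ × 11.71 / 272.0² = 4.468×10^4 lb
Factor of safety n = P_cr / P = 44.675 / 31.9 = 1.40

n ≈ 1.40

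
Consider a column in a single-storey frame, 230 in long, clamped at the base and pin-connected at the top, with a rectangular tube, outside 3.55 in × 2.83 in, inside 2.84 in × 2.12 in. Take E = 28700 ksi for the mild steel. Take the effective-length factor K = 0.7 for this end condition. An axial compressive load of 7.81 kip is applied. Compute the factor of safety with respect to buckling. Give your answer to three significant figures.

Weak-axis I_min = (h_o·b_o³ − h_i·b_i³)/12 with b_o = 2.83, b_i = 2.120 in (shorter outer/inner sides).
I_min = (3.55×2.83³ − 2.840×2.120³)/12 = 4.450 in⁴
Effective length L_e = K·L = 0.7 × 230 = 161.0 in
P_cr = π²EI / L_e² = π² × 28700×10³ × 4.450 / 161.0² = 4.863×10^4 lb
Factor of safety n = P_cr / P = 48.630 / 7.81 = 6.23

n ≈ 6.23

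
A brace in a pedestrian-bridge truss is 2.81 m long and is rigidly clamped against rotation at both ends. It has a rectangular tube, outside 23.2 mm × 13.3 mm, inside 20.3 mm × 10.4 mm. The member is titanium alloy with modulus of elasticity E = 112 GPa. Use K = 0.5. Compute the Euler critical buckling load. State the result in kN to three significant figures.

P_cr ≈ 1.48 kN

Weak-axis I_min = (h_o·b_o³ − h_i·b_i³)/12 with b_o = 13.3, b_i = 10.40 mm (shorter outer/inner sides).
I_min = (23.2×13.3³ − 20.30×10.40³)/12 = 2.646×10^3 mm⁴
I = 2.646×10^3 mm⁴ = 2.646×10^-9 m⁴
Effective length L_e = K·L = 0.5 × 2.81 = 1.405 m
P_cr = π²EI / L_e² = π² × 112×10⁹ × 2.646×10^-9 / 1.405² = 1.481×10^3 N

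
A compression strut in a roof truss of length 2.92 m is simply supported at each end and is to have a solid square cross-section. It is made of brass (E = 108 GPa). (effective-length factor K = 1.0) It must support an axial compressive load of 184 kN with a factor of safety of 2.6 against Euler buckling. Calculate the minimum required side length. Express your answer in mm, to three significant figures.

Required P_cr = n·P = 2.6 × 184 = 478.4 kN
L_e = K·L = 1 × 2.92 = 2.920 m
Required I = P_cr·L_e²/(π²E) = 4.784×10^5 × 2.920² / (π² × 1.08×10^11) = 3.827×10^-6 m⁴
I_req = 3.827×10^6 mm⁴
Solid square: I = a⁴/12  ⇒  a = (12I)^(1/4) = (12×3.827×10^6)^(1/4) = 82.3 mm

a ≈ 82.3 mm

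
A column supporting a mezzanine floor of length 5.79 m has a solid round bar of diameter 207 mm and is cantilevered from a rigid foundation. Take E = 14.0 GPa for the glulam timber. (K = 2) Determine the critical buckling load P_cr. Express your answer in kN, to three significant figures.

P_cr ≈ 92.9 kN

I = πd⁴/64 = π×207⁴/64 = 9.013×10^7 mm⁴
I = 9.013×10^7 mm⁴ = 9.013×10^-5 m⁴
Effective length L_e = K·L = 2 × 5.79 = 11.58 m
P_cr = π²EI / L_e² = π² × 14.0×10⁹ × 9.013×10^-5 / 11.58² = 9.287×10^4 N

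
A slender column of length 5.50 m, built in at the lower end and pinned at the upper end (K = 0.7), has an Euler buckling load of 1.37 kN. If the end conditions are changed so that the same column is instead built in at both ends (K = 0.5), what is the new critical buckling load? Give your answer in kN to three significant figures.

P_cr ≈ 2.69 kN

P_cr ∝ 1/K², so P_cr,new = P_cr,old × (K_old/K_new)² = 1.37 × (0.7/0.5)²
= 1.37 × 1.960 = 2.69 kN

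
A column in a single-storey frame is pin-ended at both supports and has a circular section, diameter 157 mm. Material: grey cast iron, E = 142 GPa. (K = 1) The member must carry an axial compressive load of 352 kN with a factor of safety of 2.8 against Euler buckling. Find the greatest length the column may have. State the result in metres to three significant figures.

L_max ≈ 6.51 m

I = πd⁴/64 = π×157⁴/64 = 2.982×10^7 mm⁴
I = 2.982×10^-5 m⁴
Required critical load P_cr = n·P = 2.8 × 352 = 985.6 kN = 9.856×10^5 N
From P_cr = π²EI/(K·L)²:  L = (1/K)·√(π²EI/P_cr) = (1/1)·√(π²×1.42×10^11×2.982×10^-5/9.856×10^5)
L = 6.51 m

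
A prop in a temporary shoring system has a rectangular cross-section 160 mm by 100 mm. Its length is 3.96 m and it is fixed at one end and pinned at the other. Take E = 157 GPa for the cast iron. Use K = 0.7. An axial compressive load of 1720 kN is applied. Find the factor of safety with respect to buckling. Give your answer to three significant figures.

n ≈ 1.56

Buckling occurs about the weak axis: I_min = h·b³/12 with b = 100 mm (the shorter side).
I_min = 160×100³/12 = 1.333×10^7 mm⁴
I = 1.333×10^7 mm⁴ = 1.333×10^-5 m⁴
Effective length L_e = K·L = 0.7 × 3.96 = 2.772 m
P_cr = π²EI / L_e² = π² × 157×10⁹ × 1.333×10^-5 / 2.772² = 2.689×10^6 N
Factor of safety n = P_cr / P = 2688.8 / 1720 = 1.56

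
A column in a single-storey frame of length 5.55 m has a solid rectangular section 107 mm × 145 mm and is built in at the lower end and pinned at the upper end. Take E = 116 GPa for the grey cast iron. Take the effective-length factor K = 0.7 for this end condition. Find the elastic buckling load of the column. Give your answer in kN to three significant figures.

Buckling occurs about the weak axis: I_min = h·b³/12 with b = 107 mm (the shorter side).
I_min = 145×107³/12 = 1.480×10^7 mm⁴
I = 1.480×10^7 mm⁴ = 1.480×10^-5 m⁴
Effective length L_e = K·L = 0.7 × 5.55 = 3.885 m
P_cr = π²EI / L_e² = π² × 116×10⁹ × 1.480×10^-5 / 3.885² = 1.123×10^6 N

P_cr ≈ 1120 kN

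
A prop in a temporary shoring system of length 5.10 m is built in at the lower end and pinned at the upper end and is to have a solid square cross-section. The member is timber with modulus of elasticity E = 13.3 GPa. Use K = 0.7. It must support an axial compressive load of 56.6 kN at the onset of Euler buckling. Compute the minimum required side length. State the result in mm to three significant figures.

L_e = K·L = 0.7 × 5.10 = 3.570 m
Required I = P_cr·L_e²/(π²E) = 5.660×10^4 × 3.570² / (π² × 1.33×10^10) = 5.495×10^-6 m⁴
I_req = 5.495×10^6 mm⁴
Solid square: I = a⁴/12  ⇒  a = (12I)^(1/4) = (12×5.495×10^6)^(1/4) = 90.1 mm

a ≈ 90.1 mm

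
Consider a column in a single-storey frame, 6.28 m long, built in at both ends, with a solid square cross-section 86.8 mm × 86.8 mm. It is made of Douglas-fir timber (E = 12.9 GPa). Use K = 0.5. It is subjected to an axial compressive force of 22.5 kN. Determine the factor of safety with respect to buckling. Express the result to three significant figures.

I = a⁴/12 = 86.8⁴/12 = 4.730×10^6 mm⁴
I = 4.730×10^6 mm⁴ = 4.730×10^-6 m⁴
Effective length L_e = K·L = 0.5 × 6.28 = 3.140 m
P_cr = π²EI / L_e² = π² × 12.9×10⁹ × 4.730×10^-6 / 3.140² = 6.108×10^4 N
Factor of safety n = P_cr / P = 61.084 / 22.5 = 2.71

n ≈ 2.71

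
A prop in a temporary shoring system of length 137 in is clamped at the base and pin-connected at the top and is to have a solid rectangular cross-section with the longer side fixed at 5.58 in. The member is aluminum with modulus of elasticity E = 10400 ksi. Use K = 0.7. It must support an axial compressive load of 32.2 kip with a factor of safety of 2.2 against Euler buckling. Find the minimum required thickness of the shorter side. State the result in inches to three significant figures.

Required P_cr = n·P = 2.2 × 32.2 = 70.84 kip
L_e = K·L = 0.7 × 137 = 95.90 in
Required I = P_cr·L_e²/(π²E) = 7.084×10^4 × 95.90² / (π² × 1.04×10^7) = 6.347 in⁴
Rectangle, weak axis: I_min = h·b³/12 with h = 5.58 in fixed  ⇒  b = (12I/h)^(1/3) = 2.39 in

b ≈ 2.39 in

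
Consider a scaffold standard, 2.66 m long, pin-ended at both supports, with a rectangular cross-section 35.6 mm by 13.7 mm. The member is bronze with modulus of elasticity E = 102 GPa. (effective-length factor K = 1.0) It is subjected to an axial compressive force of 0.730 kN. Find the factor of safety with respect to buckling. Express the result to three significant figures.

Buckling occurs about the weak axis: I_min = h·b³/12 with b = 13.7 mm (the shorter side).
I_min = 35.6×13.7³/12 = 7.628×10^3 mm⁴
I = 7.628×10^3 mm⁴ = 7.628×10^-9 m⁴
Effective length L_e = K·L = 1 × 2.66 = 2.660 m
P_cr = π²EI / L_e² = π² × 102×10⁹ × 7.628×10^-9 / 2.660² = 1.085×10^3 N
Factor of safety n = P_cr / P = 1.0853 / 0.730 = 1.49

n ≈ 1.49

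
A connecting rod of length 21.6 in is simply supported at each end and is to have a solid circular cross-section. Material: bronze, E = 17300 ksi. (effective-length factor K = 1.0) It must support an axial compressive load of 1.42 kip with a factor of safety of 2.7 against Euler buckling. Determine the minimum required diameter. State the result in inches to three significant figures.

d ≈ 0.680 in

Required P_cr = n·P = 2.7 × 1.42 = 3.834 kip
L_e = K·L = 1 × 21.6 = 21.60 in
Required I = P_cr·L_e²/(π²E) = 3.834×10^3 × 21.60² / (π² × 1.73×10^7) = 1.048×10^-2 in⁴
Solid circle: I = πd⁴/64  ⇒  d = (64I/π)^(1/4) = (64×1.048×10^-2/π)^(1/4) = 0.680 in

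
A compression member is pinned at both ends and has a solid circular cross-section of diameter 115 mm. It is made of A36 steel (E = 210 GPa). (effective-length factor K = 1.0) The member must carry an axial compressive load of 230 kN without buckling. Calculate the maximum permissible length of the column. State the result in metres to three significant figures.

L_max ≈ 8.80 m

I = πd⁴/64 = π×115⁴/64 = 8.585×10^6 mm⁴
I = 8.585×10^-6 m⁴
At the buckling limit P_cr = P = 2.300×10^5 N
From P_cr = π²EI/(K·L)²:  L = (1/K)·√(π²EI/P_cr) = (1/1)·√(π²×2.10×10^11×8.585×10^-6/2.300×10^5)
L = 8.80 m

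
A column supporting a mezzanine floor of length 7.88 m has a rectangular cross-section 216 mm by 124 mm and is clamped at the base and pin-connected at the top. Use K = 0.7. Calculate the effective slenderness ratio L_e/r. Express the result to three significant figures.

For a rectangle r_min = b/√12 = 124/√12 = 35.80 mm
L_e = K·L = 0.7 × 7.88 m = 5.516 m = 5516.0 mm
λ = L_e / r_min = 5516.0 / 35.80 = 154

λ ≈ 154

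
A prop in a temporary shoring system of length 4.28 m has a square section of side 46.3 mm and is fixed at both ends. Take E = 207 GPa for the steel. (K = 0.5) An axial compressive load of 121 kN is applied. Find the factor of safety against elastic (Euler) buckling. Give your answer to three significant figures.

n ≈ 1.41

I = a⁴/12 = 46.3⁴/12 = 3.830×10^5 mm⁴
I = 3.830×10^5 mm⁴ = 3.830×10^-7 m⁴
Effective length L_e = K·L = 0.5 × 4.28 = 2.140 m
P_cr = π²EI / L_e² = π² × 207×10⁹ × 3.830×10^-7 / 2.140² = 1.708×10^5 N
Factor of safety n = P_cr / P = 170.84 / 121 = 1.41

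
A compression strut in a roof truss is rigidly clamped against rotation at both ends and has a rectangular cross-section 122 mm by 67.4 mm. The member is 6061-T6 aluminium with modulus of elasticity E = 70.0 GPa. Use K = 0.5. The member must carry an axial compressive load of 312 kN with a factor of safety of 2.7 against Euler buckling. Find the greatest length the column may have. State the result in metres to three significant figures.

Buckling occurs about the weak axis: I_min = h·b³/12 with b = 67.4 mm (the shorter side).
I_min = 122×67.4³/12 = 3.113×10^6 mm⁴
I = 3.113×10^-6 m⁴
Required critical load P_cr = n·P = 2.7 × 312 = 842.4 kN = 8.424×10^5 N
From P_cr = π²EI/(K·L)²:  L = (1/K)·√(π²EI/P_cr) = (1/0.5)·√(π²×7.00×10^10×3.113×10^-6/8.424×10^5)
L = 3.20 m

L_max ≈ 3.20 m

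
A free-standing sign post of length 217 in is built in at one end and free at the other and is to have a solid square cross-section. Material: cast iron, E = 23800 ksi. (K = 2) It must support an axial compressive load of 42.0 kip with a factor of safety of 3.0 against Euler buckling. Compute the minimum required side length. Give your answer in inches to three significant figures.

a ≈ 5.90 in

Required P_cr = n·P = 3.0 × 42.0 = 126.0 kip
L_e = K·L = 2 × 217 = 434.0 in
Required I = P_cr·L_e²/(π²E) = 1.260×10^5 × 434.0² / (π² × 2.38×10^7) = 101.0 in⁴
Solid square: I = a⁴/12  ⇒  a = (12I)^(1/4) = (12×101.0)^(1/4) = 5.90 in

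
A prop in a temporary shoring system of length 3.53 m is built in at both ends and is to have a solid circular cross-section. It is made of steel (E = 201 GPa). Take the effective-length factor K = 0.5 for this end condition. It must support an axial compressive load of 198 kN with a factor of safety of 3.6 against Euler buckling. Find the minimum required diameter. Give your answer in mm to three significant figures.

d ≈ 69.1 mm

Required P_cr = n·P = 3.6 × 198 = 712.8 kN
L_e = K·L = 0.5 × 3.53 = 1.765 m
Required I = P_cr·L_e²/(π²E) = 7.128×10^5 × 1.765² / (π² × 2.01×10^11) = 1.119×10^-6 m⁴
I_req = 1.119×10^6 mm⁴
Solid circle: I = πd⁴/64  ⇒  d = (64I/π)^(1/4) = (64×1.119×10^6/π)^(1/4) = 69.1 mm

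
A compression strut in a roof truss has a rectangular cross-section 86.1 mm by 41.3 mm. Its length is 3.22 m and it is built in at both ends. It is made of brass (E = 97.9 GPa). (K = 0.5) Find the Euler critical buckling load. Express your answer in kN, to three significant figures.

P_cr ≈ 188 kN

Buckling occurs about the weak axis: I_min = h·b³/12 with b = 41.3 mm (the shorter side).
I_min = 86.1×41.3³/12 = 5.054×10^5 mm⁴
I = 5.054×10^5 mm⁴ = 5.054×10^-7 m⁴
Effective length L_e = K·L = 0.5 × 3.22 = 1.610 m
P_cr = π²EI / L_e² = π² × 97.9×10⁹ × 5.054×10^-7 / 1.610² = 1.884×10^5 N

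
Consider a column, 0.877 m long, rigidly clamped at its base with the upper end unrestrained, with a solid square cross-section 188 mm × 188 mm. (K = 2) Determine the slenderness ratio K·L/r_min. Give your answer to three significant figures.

λ ≈ 32.3

For a square r = a/√12 = 188/√12 = 54.27 mm
L_e = K·L = 2 × 0.877 m = 1.754 m = 1754.0 mm
λ = L_e / r_min = 1754.0 / 54.27 = 32.3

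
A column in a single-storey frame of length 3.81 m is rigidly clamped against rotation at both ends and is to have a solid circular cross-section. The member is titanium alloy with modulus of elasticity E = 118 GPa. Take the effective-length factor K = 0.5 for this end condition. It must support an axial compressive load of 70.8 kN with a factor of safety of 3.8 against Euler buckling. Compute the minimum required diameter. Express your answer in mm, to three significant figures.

d ≈ 64.3 mm

Required P_cr = n·P = 3.8 × 70.8 = 269.0 kN
L_e = K·L = 0.5 × 3.81 = 1.905 m
Required I = P_cr·L_e²/(π²E) = 2.690×10^5 × 1.905² / (π² × 1.18×10^11) = 8.383×10^-7 m⁴
I_req = 8.383×10^5 mm⁴
Solid circle: I = πd⁴/64  ⇒  d = (64I/π)^(1/4) = (64×8.383×10^5/π)^(1/4) = 64.3 mm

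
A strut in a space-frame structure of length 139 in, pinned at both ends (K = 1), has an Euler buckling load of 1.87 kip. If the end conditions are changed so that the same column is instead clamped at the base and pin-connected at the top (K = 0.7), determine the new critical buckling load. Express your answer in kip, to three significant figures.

P_cr ≈ 3.82 kip

P_cr ∝ 1/K², so P_cr,new = P_cr,old × (K_old/K_new)² = 1.87 × (1/0.7)²
= 1.87 × 2.041 = 3.82 kip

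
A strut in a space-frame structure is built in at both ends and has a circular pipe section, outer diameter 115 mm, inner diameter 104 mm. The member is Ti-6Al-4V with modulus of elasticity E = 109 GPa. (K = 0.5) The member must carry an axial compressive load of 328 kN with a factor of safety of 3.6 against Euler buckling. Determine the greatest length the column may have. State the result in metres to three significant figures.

L_max ≈ 3.22 m

d_o = 115 mm, d_i = 104 mm
I = π(d_o⁴ − d_i⁴)/64 = π(115⁴ − 104.0⁴)/64 = 2.843×10^6 mm⁴
I = 2.843×10^-6 m⁴
Required critical load P_cr = n·P = 3.6 × 328 = 1181 kN = 1.181×10^6 N
From P_cr = π²EI/(K·L)²:  L = (1/K)·√(π²EI/P_cr) = (1/0.5)·√(π²×1.09×10^11×2.843×10^-6/1.181×10^6)
L = 3.22 m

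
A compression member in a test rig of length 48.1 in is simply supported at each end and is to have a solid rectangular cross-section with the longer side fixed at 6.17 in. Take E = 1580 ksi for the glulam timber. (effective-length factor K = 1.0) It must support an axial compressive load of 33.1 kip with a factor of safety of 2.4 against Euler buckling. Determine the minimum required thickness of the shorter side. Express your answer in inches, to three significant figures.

Required P_cr = n·P = 2.4 × 33.1 = 79.44 kip
L_e = K·L = 1 × 48.1 = 48.10 in
Required I = P_cr·L_e²/(π²E) = 7.944×10^4 × 48.10² / (π² × 1.58×10^6) = 11.79 in⁴
Rectangle, weak axis: I_min = h·b³/12 with h = 6.17 in fixed  ⇒  b = (12I/h)^(1/3) = 2.84 in

b ≈ 2.84 in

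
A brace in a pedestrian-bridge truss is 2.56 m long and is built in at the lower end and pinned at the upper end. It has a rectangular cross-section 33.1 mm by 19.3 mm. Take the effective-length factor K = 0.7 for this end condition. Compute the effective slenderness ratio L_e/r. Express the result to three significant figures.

Buckling occurs about the weak axis: I_min = h·b³/12 with b = 19.3 mm (the shorter side).
I_min = 33.1×19.3³/12 = 1.983×10^4 mm⁴
A = 638.8 mm²;  r_min = √(I/A) = √(1.983×10^4/638.8) = 5.571 mm
L_e = K·L = 0.7 × 2.56 m = 1.792 m = 1792.0 mm
λ = L_e / r_min = 1792.0 / 5.571 = 322

λ ≈ 322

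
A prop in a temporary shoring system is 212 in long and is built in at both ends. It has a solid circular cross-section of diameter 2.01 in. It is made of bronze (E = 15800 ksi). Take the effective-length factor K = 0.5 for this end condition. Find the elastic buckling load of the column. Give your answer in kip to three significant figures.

P_cr ≈ 11.1 kip

I = πd⁴/64 = π×2.01⁴/64 = 0.8012 in⁴
Effective length L_e = K·L = 0.5 × 212 = 106.0 in
P_cr = π²EI / L_e² = π² × 15800×10³ × 0.8012 / 106.0² = 1.112×10^4 lb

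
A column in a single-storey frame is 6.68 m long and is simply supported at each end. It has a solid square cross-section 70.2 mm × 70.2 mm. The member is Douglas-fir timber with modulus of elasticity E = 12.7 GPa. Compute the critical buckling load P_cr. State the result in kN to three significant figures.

P_cr ≈ 5.68 kN

I = a⁴/12 = 70.2⁴/12 = 2.024×10^6 mm⁴
I = 2.024×10^6 mm⁴ = 2.024×10^-6 m⁴
Effective length L_e = K·L = 1 × 6.68 = 6.680 m
P_cr = π²EI / L_e² = π² × 12.7×10⁹ × 2.024×10^-6 / 6.680² = 5.685×10^3 N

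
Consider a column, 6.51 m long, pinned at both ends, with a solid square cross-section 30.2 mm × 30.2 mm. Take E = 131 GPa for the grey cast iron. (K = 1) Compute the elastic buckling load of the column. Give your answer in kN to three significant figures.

P_cr ≈ 2.11 kN

I = a⁴/12 = 30.2⁴/12 = 6.932×10^4 mm⁴
I = 6.932×10^4 mm⁴ = 6.932×10^-8 m⁴
Effective length L_e = K·L = 1 × 6.51 = 6.510 m
P_cr = π²EI / L_e² = π² × 131×10⁹ × 6.932×10^-8 / 6.510² = 2.115×10^3 N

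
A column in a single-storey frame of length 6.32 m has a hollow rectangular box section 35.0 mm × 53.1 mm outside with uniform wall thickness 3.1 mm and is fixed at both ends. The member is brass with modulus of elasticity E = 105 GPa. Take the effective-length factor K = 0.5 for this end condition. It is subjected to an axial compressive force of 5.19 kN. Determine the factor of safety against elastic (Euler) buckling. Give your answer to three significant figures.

Inner dimensions: h_i = 53.1 − 2×3.1 = 46.90 mm, b_i = 35.0 − 2×3.1 = 28.80 mm
Weak-axis I_min = (h_o·b_o³ − h_i·b_i³)/12 with b_o = 35.0, b_i = 28.80 mm (shorter outer/inner sides).
I_min = (53.1×35.0³ − 46.90×28.80³)/12 = 9.636×10^4 mm⁴
I = 9.636×10^4 mm⁴ = 9.636×10^-8 m⁴
Effective length L_e = K·L = 0.5 × 6.32 = 3.160 m
P_cr = π²EI / L_e² = π² × 105×10⁹ × 9.636×10^-8 / 3.160² = 1.000×10^4 N
Factor of safety n = P_cr / P = 10.000 / 5.19 = 1.93

n ≈ 1.93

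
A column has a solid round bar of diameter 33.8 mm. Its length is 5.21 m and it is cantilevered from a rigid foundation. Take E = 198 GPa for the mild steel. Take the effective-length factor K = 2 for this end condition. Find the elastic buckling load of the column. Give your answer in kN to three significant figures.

P_cr ≈ 1.15 kN

I = πd⁴/64 = π×33.8⁴/64 = 6.407×10^4 mm⁴
I = 6.407×10^4 mm⁴ = 6.407×10^-8 m⁴
Effective length L_e = K·L = 2 × 5.21 = 10.42 m
P_cr = π²EI / L_e² = π² × 198×10⁹ × 6.407×10^-8 / 10.42² = 1.153×10^3 N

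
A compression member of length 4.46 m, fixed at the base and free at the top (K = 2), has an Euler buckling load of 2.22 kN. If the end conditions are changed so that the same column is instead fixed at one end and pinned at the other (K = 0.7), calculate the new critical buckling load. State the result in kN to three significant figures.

P_cr ∝ 1/K², so P_cr,new = P_cr,old × (K_old/K_new)² = 2.22 × (2/0.7)²
= 2.22 × 8.163 = 18.1 kN

P_cr ≈ 18.1 kN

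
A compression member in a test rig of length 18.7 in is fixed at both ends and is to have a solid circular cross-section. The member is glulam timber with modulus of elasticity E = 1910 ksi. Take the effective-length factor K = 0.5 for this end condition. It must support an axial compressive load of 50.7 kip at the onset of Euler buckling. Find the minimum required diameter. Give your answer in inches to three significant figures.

d ≈ 1.48 in

L_e = K·L = 0.5 × 18.7 = 9.350 in
Required I = P_cr·L_e²/(π²E) = 5.070×10^4 × 9.350² / (π² × 1.91×10^6) = 0.2351 in⁴
Solid circle: I = πd⁴/64  ⇒  d = (64I/π)^(1/4) = (64×0.2351/π)^(1/4) = 1.48 in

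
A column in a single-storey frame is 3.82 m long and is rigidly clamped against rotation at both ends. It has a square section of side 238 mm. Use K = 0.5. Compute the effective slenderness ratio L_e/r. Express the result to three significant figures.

λ ≈ 27.8

I = a⁴/12 = 238⁴/12 = 2.674×10^8 mm⁴
A = 5.664×10^4 mm²;  r_min = √(I/A) = √(2.674×10^8/5.664×10^4) = 68.70 mm
L_e = K·L = 0.5 × 3.82 m = 1.910 m = 1910.0 mm
λ = L_e / r_min = 1910.0 / 68.70 = 27.8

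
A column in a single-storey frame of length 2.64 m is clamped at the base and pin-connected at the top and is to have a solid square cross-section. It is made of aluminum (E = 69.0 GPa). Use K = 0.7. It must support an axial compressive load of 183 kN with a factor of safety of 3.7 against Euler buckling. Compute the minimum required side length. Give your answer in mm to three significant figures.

a ≈ 79.9 mm

Required P_cr = n·P = 3.7 × 183 = 677.1 kN
L_e = K·L = 0.7 × 2.64 = 1.848 m
Required I = P_cr·L_e²/(π²E) = 6.771×10^5 × 1.848² / (π² × 6.90×10^10) = 3.396×10^-6 m⁴
I_req = 3.396×10^6 mm⁴
Solid square: I = a⁴/12  ⇒  a = (12I)^(1/4) = (12×3.396×10^6)^(1/4) = 79.9 mm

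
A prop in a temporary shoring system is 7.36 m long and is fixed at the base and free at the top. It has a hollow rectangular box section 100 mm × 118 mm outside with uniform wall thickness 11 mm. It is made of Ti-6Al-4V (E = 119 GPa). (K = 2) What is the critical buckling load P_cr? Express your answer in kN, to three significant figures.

P_cr ≈ 32.7 kN

Inner dimensions: h_i = 118 − 2×11 = 96.00 mm, b_i = 100 − 2×11 = 78.00 mm
Weak-axis I_min = (h_o·b_o³ − h_i·b_i³)/12 with b_o = 100, b_i = 78.00 mm (shorter outer/inner sides).
I_min = (118×100³ − 96.00×78.00³)/12 = 6.037×10^6 mm⁴
I = 6.037×10^6 mm⁴ = 6.037×10^-6 m⁴
Effective length L_e = K·L = 2 × 7.36 = 14.72 m
P_cr = π²EI / L_e² = π² × 119×10⁹ × 6.037×10^-6 / 14.72² = 3.272×10^4 N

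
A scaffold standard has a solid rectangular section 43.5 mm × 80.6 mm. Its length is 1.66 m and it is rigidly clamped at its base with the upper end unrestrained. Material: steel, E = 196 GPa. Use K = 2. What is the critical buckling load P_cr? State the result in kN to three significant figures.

P_cr ≈ 97.0 kN

Buckling occurs about the weak axis: I_min = h·b³/12 with b = 43.5 mm (the shorter side).
I_min = 80.6×43.5³/12 = 5.529×10^5 mm⁴
I = 5.529×10^5 mm⁴ = 5.529×10^-7 m⁴
Effective length L_e = K·L = 2 × 1.66 = 3.320 m
P_cr = π²EI / L_e² = π² × 196×10⁹ × 5.529×10^-7 / 3.320² = 9.703×10^4 N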